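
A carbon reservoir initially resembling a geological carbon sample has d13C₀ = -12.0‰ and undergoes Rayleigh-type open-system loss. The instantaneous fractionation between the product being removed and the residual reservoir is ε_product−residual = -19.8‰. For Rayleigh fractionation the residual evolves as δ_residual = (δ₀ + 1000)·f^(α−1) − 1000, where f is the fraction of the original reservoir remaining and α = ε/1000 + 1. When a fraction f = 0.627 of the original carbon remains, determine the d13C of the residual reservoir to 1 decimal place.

-2.8‰

Rayleigh residual: δ_res = (δ₀ + 1000)·f^(α−1) − 1000
α = ε/1000 + 1 = 0.98020, so α − 1 = -0.01980
f^(α−1) = 0.627^(-0.01980) = 1.009286
δ_res = (-12.0 + 1000) × 1.009286 − 1000 = 997.174 − 1000 = -2.83‰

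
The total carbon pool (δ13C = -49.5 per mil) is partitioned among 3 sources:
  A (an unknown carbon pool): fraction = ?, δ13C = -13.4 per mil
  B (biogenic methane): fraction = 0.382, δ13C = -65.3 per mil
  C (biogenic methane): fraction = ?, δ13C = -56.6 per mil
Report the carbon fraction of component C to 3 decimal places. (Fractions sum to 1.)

0.377

Let f_C and f_A be the unknown fractions; fractions sum to 1 so f_C + f_A = 0.618.
Mass balance: Σ fᵢ·δᵢ = δ_bulk ⇒ f_C·(-56.6) + f_A·(-13.4) = -49.5 − (-24.945) = -24.555
Substitute f_A = 0.618 − f_C:
f_C·(-56.6 − -13.4) = -24.555 − 0.618×(-13.4) = -16.274
f_C = -16.274 / -43.2 = 0.3767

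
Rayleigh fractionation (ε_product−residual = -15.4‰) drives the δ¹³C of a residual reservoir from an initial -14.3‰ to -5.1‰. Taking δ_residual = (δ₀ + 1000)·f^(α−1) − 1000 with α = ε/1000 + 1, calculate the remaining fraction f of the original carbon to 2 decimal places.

0.55

α − 1 = ε/1000 = -0.0154
(δ_res + 1000)/(δ₀ + 1000) = (-5.1 + 1000)/(-14.3 + 1000) = 994.9/985.7 = 1.009333
f = 1.009333^(1/-0.0154) = exp(ln(1.009333)/-0.0154) = exp(0.00929/-0.0154)
f = exp(-0.6033) = 0.5470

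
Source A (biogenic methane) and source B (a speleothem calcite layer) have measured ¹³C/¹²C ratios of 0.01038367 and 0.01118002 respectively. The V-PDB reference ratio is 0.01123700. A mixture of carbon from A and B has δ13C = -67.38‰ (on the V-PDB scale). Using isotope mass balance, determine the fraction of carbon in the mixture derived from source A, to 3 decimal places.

δ_A = (0.01038367/0.01123700 − 1)×1000 = (0.924061 − 1)×1000 = -75.939‰
δ_B = (0.01118002/0.01123700 − 1)×1000 = (0.994929 − 1)×1000 = -5.071‰
f_A = (δ_mix − δ_B)/(δ_A − δ_B) = (-67.38 − (-5.071))/(-75.939 − (-5.071))
f_A = -62.309 / -70.869 = 0.8792

0.879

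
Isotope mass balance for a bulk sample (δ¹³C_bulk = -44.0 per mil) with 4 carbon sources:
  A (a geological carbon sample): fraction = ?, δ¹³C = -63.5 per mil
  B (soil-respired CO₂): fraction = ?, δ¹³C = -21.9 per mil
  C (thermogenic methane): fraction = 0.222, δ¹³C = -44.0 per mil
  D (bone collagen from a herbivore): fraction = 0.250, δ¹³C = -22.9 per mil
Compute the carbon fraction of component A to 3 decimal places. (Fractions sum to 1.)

0.407

Let f_A and f_B be the unknown fractions; fractions sum to 1 so f_A + f_B = 0.528.
Mass balance: Σ fᵢ·δᵢ = δ_bulk ⇒ f_A·(-63.5) + f_B·(-21.9) = -44.0 − (-15.493) = -28.507
Substitute f_B = 0.528 − f_A:
f_A·(-63.5 − -21.9) = -28.507 − 0.528×(-21.9) = -16.944
f_A = -16.944 / -41.6 = 0.4073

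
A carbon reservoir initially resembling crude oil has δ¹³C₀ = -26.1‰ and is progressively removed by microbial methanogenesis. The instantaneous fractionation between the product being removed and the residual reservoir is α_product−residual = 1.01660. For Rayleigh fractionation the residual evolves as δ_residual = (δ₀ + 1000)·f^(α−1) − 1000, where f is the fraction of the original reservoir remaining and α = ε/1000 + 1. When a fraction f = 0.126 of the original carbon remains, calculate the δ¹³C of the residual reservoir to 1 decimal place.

Rayleigh residual: δ_res = (δ₀ + 1000)·f^(α−1) − 1000
α − 1 = 0.01660
f^(α−1) = 0.126^(0.01660) = 0.966198
δ_res = (-26.1 + 1000) × 0.966198 − 1000 = 940.980 − 1000 = -59.02‰

-59.0‰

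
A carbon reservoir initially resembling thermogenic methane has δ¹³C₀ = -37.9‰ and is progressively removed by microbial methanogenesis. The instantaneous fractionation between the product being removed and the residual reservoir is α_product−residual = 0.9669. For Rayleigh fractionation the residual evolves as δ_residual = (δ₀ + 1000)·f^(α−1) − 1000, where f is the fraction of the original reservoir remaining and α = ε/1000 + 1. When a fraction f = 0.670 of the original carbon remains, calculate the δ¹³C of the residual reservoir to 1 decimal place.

-25.1‰

Rayleigh residual: δ_res = (δ₀ + 1000)·f^(α−1) − 1000
α − 1 = -0.03310
f^(α−1) = 0.670^(-0.03310) = 1.013344
δ_res = (-37.9 + 1000) × 1.013344 − 1000 = 974.938 − 1000 = -25.06‰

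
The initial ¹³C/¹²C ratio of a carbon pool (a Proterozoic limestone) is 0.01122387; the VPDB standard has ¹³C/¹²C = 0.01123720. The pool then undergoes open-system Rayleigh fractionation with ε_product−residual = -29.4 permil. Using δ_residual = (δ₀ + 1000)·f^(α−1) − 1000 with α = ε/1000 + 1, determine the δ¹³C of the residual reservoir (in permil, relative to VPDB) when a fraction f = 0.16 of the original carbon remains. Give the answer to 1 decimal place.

δ₀ = (0.01122387/0.01123720 − 1)×1000 = (0.998814 − 1)×1000 = -1.186 permil
α − 1 = ε/1000 = -0.0294
f^(α−1) = 0.16^(-0.0294) = 1.055356
δ_res = (-1.186 + 1000) × 1.055356 − 1000 = 1054.104 − 1000 = 54.10 permil

54.1 permil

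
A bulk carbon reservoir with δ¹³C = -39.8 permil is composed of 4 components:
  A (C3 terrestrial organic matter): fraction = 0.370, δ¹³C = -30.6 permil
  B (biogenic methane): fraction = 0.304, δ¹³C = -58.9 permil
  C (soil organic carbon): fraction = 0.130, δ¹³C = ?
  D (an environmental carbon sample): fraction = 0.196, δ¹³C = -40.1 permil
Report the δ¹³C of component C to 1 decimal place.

-20.9 permil

Isotope mass balance: δ_bulk = Σ fᵢ·δᵢ.
-39.8 = 0.370×(-30.6) + 0.304×(-58.9) + 0.130×δ_C + 0.196×(-40.1)
0.130·δ_C = -39.8 − (-37.087) = -2.713
δ_C = -2.713 / 0.130 = -20.87 permil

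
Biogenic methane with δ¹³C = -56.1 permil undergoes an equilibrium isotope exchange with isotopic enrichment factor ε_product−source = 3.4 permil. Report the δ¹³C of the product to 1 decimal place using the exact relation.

To first order, δ_product ≈ δ_source + ε = -52.7 permil.
Exactly, δ_product = (δ_source + 1000)·(ε/1000 + 1) − 1000.
δ_product = (-56.1 + 1000) × (3.4/1000 + 1) − 1000
δ_product = -52.89 permil

-52.9 permil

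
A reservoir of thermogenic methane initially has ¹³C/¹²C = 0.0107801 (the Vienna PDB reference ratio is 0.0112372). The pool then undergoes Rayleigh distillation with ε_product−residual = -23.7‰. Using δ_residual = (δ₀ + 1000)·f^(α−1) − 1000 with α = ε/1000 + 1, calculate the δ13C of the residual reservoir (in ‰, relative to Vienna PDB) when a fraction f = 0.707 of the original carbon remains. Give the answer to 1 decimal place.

δ₀ = (0.0107801/0.0112372 − 1)×1000 = (0.959323 − 1)×1000 = -40.677‰
α − 1 = ε/1000 = -0.0237
f^(α−1) = 0.707^(-0.0237) = 1.008251
δ_res = (-40.677 + 1000) × 1.008251 − 1000 = 967.238 − 1000 = -32.76‰

-32.8‰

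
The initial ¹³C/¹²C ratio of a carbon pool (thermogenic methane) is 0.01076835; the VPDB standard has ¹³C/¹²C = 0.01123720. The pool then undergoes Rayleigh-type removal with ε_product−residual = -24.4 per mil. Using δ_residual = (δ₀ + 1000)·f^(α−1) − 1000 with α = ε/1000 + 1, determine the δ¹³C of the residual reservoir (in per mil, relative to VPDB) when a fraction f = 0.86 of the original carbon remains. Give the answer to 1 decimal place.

δ₀ = (0.01076835/0.01123720 − 1)×1000 = (0.958277 − 1)×1000 = -41.723 per mil
α − 1 = ε/1000 = -0.0244
f^(α−1) = 0.86^(-0.0244) = 1.003687
δ_res = (-41.723 + 1000) × 1.003687 − 1000 = 961.810 − 1000 = -38.19 per mil

-38.2 per mil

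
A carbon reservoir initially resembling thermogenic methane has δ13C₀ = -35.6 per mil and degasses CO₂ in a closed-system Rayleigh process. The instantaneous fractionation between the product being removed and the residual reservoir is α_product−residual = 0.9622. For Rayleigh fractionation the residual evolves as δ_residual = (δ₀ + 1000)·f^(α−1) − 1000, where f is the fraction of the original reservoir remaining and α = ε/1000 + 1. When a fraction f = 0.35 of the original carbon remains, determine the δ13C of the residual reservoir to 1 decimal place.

3.4 per mil

Rayleigh residual: δ_res = (δ₀ + 1000)·f^(α−1) − 1000
α − 1 = -0.03780
f^(α−1) = 0.35^(-0.03780) = 1.040481
δ_res = (-35.6 + 1000) × 1.040481 − 1000 = 1003.440 − 1000 = 3.44 per mil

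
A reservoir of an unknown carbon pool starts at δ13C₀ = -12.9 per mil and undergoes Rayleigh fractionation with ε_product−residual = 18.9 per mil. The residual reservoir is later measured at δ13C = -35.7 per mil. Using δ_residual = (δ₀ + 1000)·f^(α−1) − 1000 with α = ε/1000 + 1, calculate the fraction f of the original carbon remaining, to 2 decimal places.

0.29

α − 1 = ε/1000 = 0.0189
(δ_res + 1000)/(δ₀ + 1000) = (-35.7 + 1000)/(-12.9 + 1000) = 964.3/987.1 = 0.976902
f = 0.976902^(1/0.0189) = exp(ln(0.976902)/0.0189) = exp(-0.02337/0.0189)
f = exp(-1.2364) = 0.2904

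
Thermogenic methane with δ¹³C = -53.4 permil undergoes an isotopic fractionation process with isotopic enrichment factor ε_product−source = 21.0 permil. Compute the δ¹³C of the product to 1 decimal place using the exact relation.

-33.5 permil

Exactly, δ_product = (δ_source + 1000)·(ε/1000 + 1) − 1000.
δ_product = (-53.4 + 1000) × (21.0/1000 + 1) − 1000
δ_product = -33.52 permil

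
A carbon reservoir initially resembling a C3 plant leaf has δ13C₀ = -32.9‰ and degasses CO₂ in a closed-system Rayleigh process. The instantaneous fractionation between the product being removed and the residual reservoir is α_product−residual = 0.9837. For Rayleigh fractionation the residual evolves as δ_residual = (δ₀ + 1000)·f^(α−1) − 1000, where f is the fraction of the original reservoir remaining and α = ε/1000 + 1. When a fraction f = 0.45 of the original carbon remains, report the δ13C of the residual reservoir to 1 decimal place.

Rayleigh residual: δ_res = (δ₀ + 1000)·f^(α−1) − 1000
α − 1 = -0.01630
f^(α−1) = 0.45^(-0.01630) = 1.013101
δ_res = (-32.9 + 1000) × 1.013101 − 1000 = 979.770 − 1000 = -20.23‰

-20.2‰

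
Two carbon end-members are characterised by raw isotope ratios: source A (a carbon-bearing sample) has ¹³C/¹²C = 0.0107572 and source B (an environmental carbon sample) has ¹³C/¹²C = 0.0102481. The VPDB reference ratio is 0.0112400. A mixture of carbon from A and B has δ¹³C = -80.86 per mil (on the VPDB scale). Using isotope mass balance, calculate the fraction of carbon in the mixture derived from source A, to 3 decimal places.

δ_A = (0.0107572/0.0112400 − 1)×1000 = (0.957046 − 1)×1000 = -42.954 per mil
δ_B = (0.0102481/0.0112400 − 1)×1000 = (0.911753 − 1)×1000 = -88.247 per mil
f_A = (δ_mix − δ_B)/(δ_A − δ_B) = (-80.86 − (-88.247))/(-42.954 − (-88.247))
f_A = 7.387 / 45.294 = 0.1631

0.163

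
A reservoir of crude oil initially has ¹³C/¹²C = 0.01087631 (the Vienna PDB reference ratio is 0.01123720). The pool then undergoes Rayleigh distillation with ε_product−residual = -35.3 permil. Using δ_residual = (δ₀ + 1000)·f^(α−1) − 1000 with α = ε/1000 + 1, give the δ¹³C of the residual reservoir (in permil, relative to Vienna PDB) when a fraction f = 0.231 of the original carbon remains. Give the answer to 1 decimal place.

19.3 permil

δ₀ = (0.01087631/0.01123720 − 1)×1000 = (0.967884 − 1)×1000 = -32.116 permil
α − 1 = ε/1000 = -0.0353
f^(α−1) = 0.231^(-0.0353) = 1.053088
δ_res = (-32.116 + 1000) × 1.053088 − 1000 = 1019.267 − 1000 = 19.27 permil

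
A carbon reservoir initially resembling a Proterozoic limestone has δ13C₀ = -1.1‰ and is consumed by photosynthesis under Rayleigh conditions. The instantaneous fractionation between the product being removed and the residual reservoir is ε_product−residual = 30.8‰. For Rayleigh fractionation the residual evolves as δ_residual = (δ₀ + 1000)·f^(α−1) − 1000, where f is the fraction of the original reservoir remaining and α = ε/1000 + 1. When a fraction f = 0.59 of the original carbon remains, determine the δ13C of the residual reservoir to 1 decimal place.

-17.2‰

Rayleigh residual: δ_res = (δ₀ + 1000)·f^(α−1) − 1000
α = ε/1000 + 1 = 1.03080, so α − 1 = 0.03080
f^(α−1) = 0.59^(0.03080) = 0.983880
δ_res = (-1.1 + 1000) × 0.983880 − 1000 = 982.798 − 1000 = -17.20‰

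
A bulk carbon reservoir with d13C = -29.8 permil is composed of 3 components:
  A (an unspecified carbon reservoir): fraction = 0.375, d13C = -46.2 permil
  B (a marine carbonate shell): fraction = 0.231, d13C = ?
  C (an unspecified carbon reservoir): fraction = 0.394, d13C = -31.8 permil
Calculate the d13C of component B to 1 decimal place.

0.2 permil

Isotope mass balance: δ_bulk = Σ fᵢ·δᵢ.
-29.8 = 0.375×(-46.2) + 0.231×δ_B + 0.394×(-31.8)
0.231·δ_B = -29.8 − (-29.854) = 0.054
δ_B = 0.054 / 0.231 = 0.23 permil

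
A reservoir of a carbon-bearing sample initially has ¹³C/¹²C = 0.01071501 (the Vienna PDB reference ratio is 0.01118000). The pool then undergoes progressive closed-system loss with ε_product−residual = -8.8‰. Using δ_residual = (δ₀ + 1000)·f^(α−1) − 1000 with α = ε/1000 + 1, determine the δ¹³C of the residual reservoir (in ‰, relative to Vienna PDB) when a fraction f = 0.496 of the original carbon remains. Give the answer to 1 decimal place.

δ₀ = (0.01071501/0.01118000 − 1)×1000 = (0.958409 − 1)×1000 = -41.591‰
α − 1 = ε/1000 = -0.0088
f^(α−1) = 0.496^(-0.0088) = 1.006189
δ_res = (-41.591 + 1000) × 1.006189 − 1000 = 964.341 − 1000 = -35.66‰

-35.7‰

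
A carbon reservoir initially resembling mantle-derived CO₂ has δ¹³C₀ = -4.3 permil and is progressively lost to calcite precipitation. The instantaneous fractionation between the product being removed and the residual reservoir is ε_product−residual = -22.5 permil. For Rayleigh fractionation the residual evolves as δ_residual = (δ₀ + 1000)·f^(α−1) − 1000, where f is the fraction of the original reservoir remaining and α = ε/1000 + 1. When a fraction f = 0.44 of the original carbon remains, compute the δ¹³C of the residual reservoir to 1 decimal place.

14.3 permil

Rayleigh residual: δ_res = (δ₀ + 1000)·f^(α−1) − 1000
α = ε/1000 + 1 = 0.97750, so α − 1 = -0.02250
f^(α−1) = 0.44^(-0.02250) = 1.018644
δ_res = (-4.3 + 1000) × 1.018644 − 1000 = 1014.264 − 1000 = 14.26 permil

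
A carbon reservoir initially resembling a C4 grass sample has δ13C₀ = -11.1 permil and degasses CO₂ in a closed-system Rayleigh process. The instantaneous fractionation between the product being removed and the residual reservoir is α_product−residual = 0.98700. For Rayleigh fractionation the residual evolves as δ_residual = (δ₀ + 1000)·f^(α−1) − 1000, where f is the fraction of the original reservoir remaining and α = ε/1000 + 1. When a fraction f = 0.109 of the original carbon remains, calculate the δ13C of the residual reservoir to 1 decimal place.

17.8 permil

Rayleigh residual: δ_res = (δ₀ + 1000)·f^(α−1) − 1000
α − 1 = -0.01300
f^(α−1) = 0.109^(-0.01300) = 1.029232
δ_res = (-11.1 + 1000) × 1.029232 − 1000 = 1017.808 − 1000 = 17.81 permil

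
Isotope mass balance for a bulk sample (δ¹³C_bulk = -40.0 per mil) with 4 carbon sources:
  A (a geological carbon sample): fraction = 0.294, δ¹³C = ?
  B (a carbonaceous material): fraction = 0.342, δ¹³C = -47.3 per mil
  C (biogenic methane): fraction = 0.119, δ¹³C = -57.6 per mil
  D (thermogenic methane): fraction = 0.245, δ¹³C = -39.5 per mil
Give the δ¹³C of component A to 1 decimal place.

Isotope mass balance: δ_bulk = Σ fᵢ·δᵢ.
-40.0 = 0.294×δ_A + 0.342×(-47.3) + 0.119×(-57.6) + 0.245×(-39.5)
0.294·δ_A = -40.0 − (-32.709) = -7.291
δ_A = -7.291 / 0.294 = -24.80 per mil

-24.8 per mil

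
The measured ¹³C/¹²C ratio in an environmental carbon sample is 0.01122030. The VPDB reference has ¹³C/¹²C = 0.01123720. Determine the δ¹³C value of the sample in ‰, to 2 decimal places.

δ¹³C = (R_sample / R_standard − 1) × 1000
R_sample / R_standard = 0.01122030 / 0.01123720 = 0.998496
δ¹³C = (0.998496 − 1) × 1000 = -1.504‰

-1.50‰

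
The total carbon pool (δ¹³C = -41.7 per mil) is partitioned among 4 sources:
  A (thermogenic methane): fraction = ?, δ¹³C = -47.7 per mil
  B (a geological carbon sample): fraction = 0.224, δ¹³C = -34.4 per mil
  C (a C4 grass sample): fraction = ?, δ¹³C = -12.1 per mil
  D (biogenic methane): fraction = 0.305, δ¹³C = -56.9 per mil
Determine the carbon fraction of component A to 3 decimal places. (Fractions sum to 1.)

Let f_A and f_C be the unknown fractions; fractions sum to 1 so f_A + f_C = 0.471.
Mass balance: Σ fᵢ·δᵢ = δ_bulk ⇒ f_A·(-47.7) + f_C·(-12.1) = -41.7 − (-25.060) = -16.640
Substitute f_C = 0.471 − f_A:
f_A·(-47.7 − -12.1) = -16.640 − 0.471×(-12.1) = -10.941
f_A = -10.941 / -35.6 = 0.3073

0.307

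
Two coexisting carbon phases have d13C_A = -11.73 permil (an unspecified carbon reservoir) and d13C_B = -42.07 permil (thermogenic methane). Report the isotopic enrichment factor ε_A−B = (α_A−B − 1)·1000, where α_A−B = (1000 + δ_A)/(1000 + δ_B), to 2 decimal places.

α_A−B = (1000 + -11.73) / (1000 + -42.07) = 988.27 / 957.93 = 1.031672
ε_A−B = (1.031672 − 1) × 1000 = 31.672 permil
(The approximation ε ≈ δ_A − δ_B would give 30.34 permil.)

31.67 permil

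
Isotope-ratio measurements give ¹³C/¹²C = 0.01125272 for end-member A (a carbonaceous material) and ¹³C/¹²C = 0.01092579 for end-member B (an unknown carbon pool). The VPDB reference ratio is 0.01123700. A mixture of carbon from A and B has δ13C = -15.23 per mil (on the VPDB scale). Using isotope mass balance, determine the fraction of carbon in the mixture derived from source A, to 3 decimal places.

0.428

δ_A = (0.01125272/0.01123700 − 1)×1000 = (1.001399 − 1)×1000 = 1.399 per mil
δ_B = (0.01092579/0.01123700 − 1)×1000 = (0.972305 − 1)×1000 = -27.695 per mil
f_A = (δ_mix − δ_B)/(δ_A − δ_B) = (-15.23 − (-27.695))/(1.399 − (-27.695))
f_A = 12.465 / 29.094 = 0.4284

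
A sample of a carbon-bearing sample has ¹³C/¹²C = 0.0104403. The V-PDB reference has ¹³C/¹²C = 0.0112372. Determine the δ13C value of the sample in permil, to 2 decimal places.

δ13C = (R_sample / R_standard − 1) × 1000
R_sample / R_standard = 0.0104403 / 0.0112372 = 0.929084
δ13C = (0.929084 − 1) × 1000 = -70.916 permil

-70.92 permil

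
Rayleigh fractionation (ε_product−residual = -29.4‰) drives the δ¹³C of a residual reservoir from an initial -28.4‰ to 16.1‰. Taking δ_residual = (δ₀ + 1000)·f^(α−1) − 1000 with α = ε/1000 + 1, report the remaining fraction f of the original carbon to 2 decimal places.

α − 1 = ε/1000 = -0.0294
(δ_res + 1000)/(δ₀ + 1000) = (16.1 + 1000)/(-28.4 + 1000) = 1016.1/971.6 = 1.045801
f = 1.045801^(1/-0.0294) = exp(ln(1.045801)/-0.0294) = exp(0.04478/-0.0294)
f = exp(-1.5232) = 0.2180

0.22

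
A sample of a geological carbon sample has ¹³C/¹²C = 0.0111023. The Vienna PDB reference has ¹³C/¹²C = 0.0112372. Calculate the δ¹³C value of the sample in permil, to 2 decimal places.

δ¹³C = (R_sample / R_standard − 1) × 1000
R_sample / R_standard = 0.0111023 / 0.0112372 = 0.987995
δ¹³C = (0.987995 − 1) × 1000 = -12.005 permil

-12.00 permil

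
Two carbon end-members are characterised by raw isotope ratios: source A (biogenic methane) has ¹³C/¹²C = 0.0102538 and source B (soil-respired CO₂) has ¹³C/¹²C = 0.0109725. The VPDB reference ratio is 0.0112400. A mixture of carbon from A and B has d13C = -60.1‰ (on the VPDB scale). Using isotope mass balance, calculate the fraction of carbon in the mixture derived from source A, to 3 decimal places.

δ_A = (0.0102538/0.0112400 − 1)×1000 = (0.912260 − 1)×1000 = -87.740‰
δ_B = (0.0109725/0.0112400 − 1)×1000 = (0.976201 − 1)×1000 = -23.799‰
f_A = (δ_mix − δ_B)/(δ_A − δ_B) = (-60.1 − (-23.799))/(-87.740 − (-23.799))
f_A = -36.301 / -63.941 = 0.5677

0.568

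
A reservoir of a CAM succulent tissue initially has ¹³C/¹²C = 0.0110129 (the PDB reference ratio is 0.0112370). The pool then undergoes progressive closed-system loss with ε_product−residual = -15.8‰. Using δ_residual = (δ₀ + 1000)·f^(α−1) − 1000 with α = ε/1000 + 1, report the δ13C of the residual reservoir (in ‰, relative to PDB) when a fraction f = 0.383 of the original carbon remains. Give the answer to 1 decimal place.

-5.0‰

δ₀ = (0.0110129/0.0112370 − 1)×1000 = (0.980057 − 1)×1000 = -19.943‰
α − 1 = ε/1000 = -0.0158
f^(α−1) = 0.383^(-0.0158) = 1.015279
δ_res = (-19.943 + 1000) × 1.015279 − 1000 = 995.031 − 1000 = -4.97‰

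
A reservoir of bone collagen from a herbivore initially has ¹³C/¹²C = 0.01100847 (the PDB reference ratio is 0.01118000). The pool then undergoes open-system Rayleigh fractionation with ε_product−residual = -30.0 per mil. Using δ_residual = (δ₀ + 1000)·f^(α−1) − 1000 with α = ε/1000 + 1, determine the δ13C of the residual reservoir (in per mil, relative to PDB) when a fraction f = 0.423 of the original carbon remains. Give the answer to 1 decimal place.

10.4 per mil

δ₀ = (0.01100847/0.01118000 − 1)×1000 = (0.984657 − 1)×1000 = -15.343 per mil
α − 1 = ε/1000 = -0.0300
f^(α−1) = 0.423^(-0.0300) = 1.026147
δ_res = (-15.343 + 1000) × 1.026147 − 1000 = 1010.404 − 1000 = 10.40 per mil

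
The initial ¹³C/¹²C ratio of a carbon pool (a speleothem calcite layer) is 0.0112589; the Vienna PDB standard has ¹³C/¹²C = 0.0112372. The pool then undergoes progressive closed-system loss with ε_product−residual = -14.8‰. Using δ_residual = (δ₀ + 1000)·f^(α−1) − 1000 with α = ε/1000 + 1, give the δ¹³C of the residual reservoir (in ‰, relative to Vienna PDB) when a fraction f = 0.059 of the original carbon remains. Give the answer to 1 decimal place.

44.8‰

δ₀ = (0.0112589/0.0112372 − 1)×1000 = (1.001931 − 1)×1000 = 1.931‰
α − 1 = ε/1000 = -0.0148
f^(α−1) = 0.059^(-0.0148) = 1.042777
δ_res = (1.931 + 1000) × 1.042777 − 1000 = 1044.791 − 1000 = 44.79‰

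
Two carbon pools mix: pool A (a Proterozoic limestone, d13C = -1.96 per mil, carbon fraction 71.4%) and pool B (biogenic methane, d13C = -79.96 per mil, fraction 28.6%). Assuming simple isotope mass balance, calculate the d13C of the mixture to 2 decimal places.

δ_mix = f_A·δ_A + f_B·δ_B
δ_mix = 0.714 × (-1.96) + 0.286 × (-79.96)
δ_mix = -1.399 + -22.869 = -24.268 per mil

-24.27 per mil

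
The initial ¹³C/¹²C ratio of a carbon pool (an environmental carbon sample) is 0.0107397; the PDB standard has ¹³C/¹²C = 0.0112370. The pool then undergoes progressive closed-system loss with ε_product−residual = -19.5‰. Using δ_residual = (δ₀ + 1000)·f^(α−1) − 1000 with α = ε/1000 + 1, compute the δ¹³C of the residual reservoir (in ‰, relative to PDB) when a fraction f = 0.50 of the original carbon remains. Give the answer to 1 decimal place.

δ₀ = (0.0107397/0.0112370 − 1)×1000 = (0.955744 − 1)×1000 = -44.256‰
α − 1 = ε/1000 = -0.0195
f^(α−1) = 0.50^(-0.0195) = 1.013608
δ_res = (-44.256 + 1000) × 1.013608 − 1000 = 968.750 − 1000 = -31.25‰

-31.2‰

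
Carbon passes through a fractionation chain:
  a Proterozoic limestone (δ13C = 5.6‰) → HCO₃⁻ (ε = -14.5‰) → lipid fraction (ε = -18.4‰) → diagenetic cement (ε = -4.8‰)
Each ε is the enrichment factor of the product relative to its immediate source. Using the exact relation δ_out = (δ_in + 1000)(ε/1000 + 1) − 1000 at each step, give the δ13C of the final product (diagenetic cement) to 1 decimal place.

step 1: δ = (5.60 + 1000)·(-14.5/1000 + 1) − 1000 = -8.98‰
step 2: δ = (-8.98 + 1000)·(-18.4/1000 + 1) − 1000 = -27.22‰
step 3: δ = (-27.22 + 1000)·(-4.8/1000 + 1) − 1000 = -31.89‰

-31.9‰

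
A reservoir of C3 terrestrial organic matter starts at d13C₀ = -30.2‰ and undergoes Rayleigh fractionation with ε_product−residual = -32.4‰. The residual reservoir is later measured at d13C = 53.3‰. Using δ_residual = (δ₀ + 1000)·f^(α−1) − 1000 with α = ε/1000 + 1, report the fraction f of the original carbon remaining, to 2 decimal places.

0.08

α − 1 = ε/1000 = -0.0324
(δ_res + 1000)/(δ₀ + 1000) = (53.3 + 1000)/(-30.2 + 1000) = 1053.3/969.8 = 1.086100
f = 1.086100^(1/-0.0324) = exp(ln(1.086100)/-0.0324) = exp(0.08259/-0.0324)
f = exp(-2.5492) = 0.0781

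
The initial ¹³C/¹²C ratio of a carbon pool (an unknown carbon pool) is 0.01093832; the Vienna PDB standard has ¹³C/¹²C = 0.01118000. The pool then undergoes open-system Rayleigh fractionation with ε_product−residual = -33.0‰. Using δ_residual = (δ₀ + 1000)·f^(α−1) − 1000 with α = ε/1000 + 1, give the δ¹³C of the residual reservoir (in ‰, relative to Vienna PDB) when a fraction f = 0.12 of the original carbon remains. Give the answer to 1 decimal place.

49.3‰

δ₀ = (0.01093832/0.01118000 − 1)×1000 = (0.978383 − 1)×1000 = -21.617‰
α − 1 = ε/1000 = -0.0330
f^(α−1) = 0.12^(-0.0330) = 1.072475
δ_res = (-21.617 + 1000) × 1.072475 − 1000 = 1049.291 − 1000 = 49.29‰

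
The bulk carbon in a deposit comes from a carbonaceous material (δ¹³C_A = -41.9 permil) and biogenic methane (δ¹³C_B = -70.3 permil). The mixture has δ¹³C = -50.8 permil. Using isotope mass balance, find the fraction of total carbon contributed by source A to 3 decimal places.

δ_mix = f_A·δ_A + (1 − f_A)·δ_B  ⇒  f_A = (δ_mix − δ_B)/(δ_A − δ_B)
f_A = (-50.8 − (-70.3)) / (-41.9 − (-70.3))
f_A = 19.5 / 28.4 = 0.6866

0.687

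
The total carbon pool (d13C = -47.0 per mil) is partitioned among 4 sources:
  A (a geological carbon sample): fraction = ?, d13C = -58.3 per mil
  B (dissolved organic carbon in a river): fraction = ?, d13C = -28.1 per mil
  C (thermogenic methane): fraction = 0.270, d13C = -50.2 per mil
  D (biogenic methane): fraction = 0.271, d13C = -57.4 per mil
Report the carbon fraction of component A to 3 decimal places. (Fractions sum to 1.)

Let f_A and f_B be the unknown fractions; fractions sum to 1 so f_A + f_B = 0.459.
Mass balance: Σ fᵢ·δᵢ = δ_bulk ⇒ f_A·(-58.3) + f_B·(-28.1) = -47.0 − (-29.109) = -17.891
Substitute f_B = 0.459 − f_A:
f_A·(-58.3 − -28.1) = -17.891 − 0.459×(-28.1) = -4.993
f_A = -4.993 / -30.2 = 0.1653

0.165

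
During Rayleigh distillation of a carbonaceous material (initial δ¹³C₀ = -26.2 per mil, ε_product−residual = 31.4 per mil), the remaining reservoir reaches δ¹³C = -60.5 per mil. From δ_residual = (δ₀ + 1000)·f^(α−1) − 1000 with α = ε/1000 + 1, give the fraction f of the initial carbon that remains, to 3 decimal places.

0.319

α − 1 = ε/1000 = 0.0314
(δ_res + 1000)/(δ₀ + 1000) = (-60.5 + 1000)/(-26.2 + 1000) = 939.5/973.8 = 0.964777
f = 0.964777^(1/0.0314) = exp(ln(0.964777)/0.0314) = exp(-0.03586/0.0314)
f = exp(-1.1420) = 0.3192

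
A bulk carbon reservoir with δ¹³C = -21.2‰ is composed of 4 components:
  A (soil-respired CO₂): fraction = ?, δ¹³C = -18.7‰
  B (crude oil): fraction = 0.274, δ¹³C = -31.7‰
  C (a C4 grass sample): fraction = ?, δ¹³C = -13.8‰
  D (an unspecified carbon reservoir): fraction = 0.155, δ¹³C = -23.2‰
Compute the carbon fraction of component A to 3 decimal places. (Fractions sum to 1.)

0.212

Let f_A and f_C be the unknown fractions; fractions sum to 1 so f_A + f_C = 0.571.
Mass balance: Σ fᵢ·δᵢ = δ_bulk ⇒ f_A·(-18.7) + f_C·(-13.8) = -21.2 − (-12.282) = -8.918
Substitute f_C = 0.571 − f_A:
f_A·(-18.7 − -13.8) = -8.918 − 0.571×(-13.8) = -1.038
f_A = -1.038 / -4.9 = 0.2119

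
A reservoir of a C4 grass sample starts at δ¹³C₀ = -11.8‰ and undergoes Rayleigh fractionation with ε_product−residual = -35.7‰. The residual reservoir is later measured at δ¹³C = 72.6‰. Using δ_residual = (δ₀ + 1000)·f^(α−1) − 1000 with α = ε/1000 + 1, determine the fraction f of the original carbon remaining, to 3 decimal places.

0.101

α − 1 = ε/1000 = -0.0357
(δ_res + 1000)/(δ₀ + 1000) = (72.6 + 1000)/(-11.8 + 1000) = 1072.6/988.2 = 1.085408
f = 1.085408^(1/-0.0357) = exp(ln(1.085408)/-0.0357) = exp(0.08196/-0.0357)
f = exp(-2.2957) = 0.1007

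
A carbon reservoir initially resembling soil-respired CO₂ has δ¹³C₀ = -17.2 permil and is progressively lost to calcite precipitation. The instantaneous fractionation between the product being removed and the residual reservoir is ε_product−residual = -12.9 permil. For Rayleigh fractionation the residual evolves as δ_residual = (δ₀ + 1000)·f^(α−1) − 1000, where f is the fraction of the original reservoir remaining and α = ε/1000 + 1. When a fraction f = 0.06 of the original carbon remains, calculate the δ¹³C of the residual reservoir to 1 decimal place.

19.1 permil

Rayleigh residual: δ_res = (δ₀ + 1000)·f^(α−1) − 1000
α = ε/1000 + 1 = 0.98710, so α − 1 = -0.01290
f^(α−1) = 0.06^(-0.01290) = 1.036960
δ_res = (-17.2 + 1000) × 1.036960 − 1000 = 1019.124 − 1000 = 19.12 permil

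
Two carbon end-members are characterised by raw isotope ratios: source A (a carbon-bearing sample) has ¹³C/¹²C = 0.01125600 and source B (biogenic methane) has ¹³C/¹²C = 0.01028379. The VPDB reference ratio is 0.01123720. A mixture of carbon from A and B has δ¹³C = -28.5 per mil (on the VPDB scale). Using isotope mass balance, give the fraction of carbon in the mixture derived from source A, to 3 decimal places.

0.651

δ_A = (0.01125600/0.01123720 − 1)×1000 = (1.001673 − 1)×1000 = 1.673 per mil
δ_B = (0.01028379/0.01123720 − 1)×1000 = (0.915156 − 1)×1000 = -84.844 per mil
f_A = (δ_mix − δ_B)/(δ_A − δ_B) = (-28.5 − (-84.844))/(1.673 − (-84.844))
f_A = 56.344 / 86.517 = 0.6512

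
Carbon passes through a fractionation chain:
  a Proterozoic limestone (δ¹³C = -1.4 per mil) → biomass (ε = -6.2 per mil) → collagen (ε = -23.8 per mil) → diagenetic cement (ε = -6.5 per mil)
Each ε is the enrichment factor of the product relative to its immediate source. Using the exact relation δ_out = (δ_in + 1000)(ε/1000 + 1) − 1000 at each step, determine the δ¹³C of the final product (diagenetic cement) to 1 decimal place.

step 1: δ = (-1.40 + 1000)·(-6.2/1000 + 1) − 1000 = -7.59 per mil
step 2: δ = (-7.59 + 1000)·(-23.8/1000 + 1) − 1000 = -31.21 per mil
step 3: δ = (-31.21 + 1000)·(-6.5/1000 + 1) − 1000 = -37.51 per mil

-37.5 per mil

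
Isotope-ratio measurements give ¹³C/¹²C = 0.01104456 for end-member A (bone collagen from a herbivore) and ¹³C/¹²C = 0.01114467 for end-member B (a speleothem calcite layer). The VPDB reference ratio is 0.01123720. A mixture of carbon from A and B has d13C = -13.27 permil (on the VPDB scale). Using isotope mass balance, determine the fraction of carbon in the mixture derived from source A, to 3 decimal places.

0.565

δ_A = (0.01104456/0.01123720 − 1)×1000 = (0.982857 − 1)×1000 = -17.143 permil
δ_B = (0.01114467/0.01123720 − 1)×1000 = (0.991766 − 1)×1000 = -8.234 permil
f_A = (δ_mix − δ_B)/(δ_A − δ_B) = (-13.27 − (-8.234))/(-17.143 − (-8.234))
f_A = -5.036 / -8.909 = 0.5653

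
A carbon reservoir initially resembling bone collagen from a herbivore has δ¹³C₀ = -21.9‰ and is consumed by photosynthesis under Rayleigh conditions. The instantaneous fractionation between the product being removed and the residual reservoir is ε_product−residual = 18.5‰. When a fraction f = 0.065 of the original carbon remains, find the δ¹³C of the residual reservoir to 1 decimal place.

-70.1‰

Rayleigh residual: δ_res = (δ₀ + 1000)·f^(α−1) − 1000
α = ε/1000 + 1 = 1.01850, so α − 1 = 0.01850
f^(α−1) = 0.065^(0.01850) = 0.950690
δ_res = (-21.9 + 1000) × 0.950690 − 1000 = 929.870 − 1000 = -70.13‰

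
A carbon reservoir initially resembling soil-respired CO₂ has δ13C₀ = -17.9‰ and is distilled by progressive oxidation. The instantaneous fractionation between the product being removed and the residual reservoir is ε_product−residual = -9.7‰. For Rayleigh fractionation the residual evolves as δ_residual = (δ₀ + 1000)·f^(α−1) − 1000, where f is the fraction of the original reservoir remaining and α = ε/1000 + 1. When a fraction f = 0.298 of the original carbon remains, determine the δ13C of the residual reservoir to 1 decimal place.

Rayleigh residual: δ_res = (δ₀ + 1000)·f^(α−1) − 1000
α = ε/1000 + 1 = 0.99030, so α − 1 = -0.00970
f^(α−1) = 0.298^(-0.00970) = 1.011813
δ_res = (-17.9 + 1000) × 1.011813 − 1000 = 993.701 − 1000 = -6.30‰

-6.3‰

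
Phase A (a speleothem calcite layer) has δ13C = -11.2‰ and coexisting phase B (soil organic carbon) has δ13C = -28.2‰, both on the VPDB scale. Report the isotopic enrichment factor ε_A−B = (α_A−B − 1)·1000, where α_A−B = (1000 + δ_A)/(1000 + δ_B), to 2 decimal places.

17.49‰

α_A−B = (1000 + -11.2) / (1000 + -28.2) = 988.8 / 971.8 = 1.017493
ε_A−B = (1.017493 − 1) × 1000 = 17.493‰
(The approximation ε ≈ δ_A − δ_B would give 17.0‰.)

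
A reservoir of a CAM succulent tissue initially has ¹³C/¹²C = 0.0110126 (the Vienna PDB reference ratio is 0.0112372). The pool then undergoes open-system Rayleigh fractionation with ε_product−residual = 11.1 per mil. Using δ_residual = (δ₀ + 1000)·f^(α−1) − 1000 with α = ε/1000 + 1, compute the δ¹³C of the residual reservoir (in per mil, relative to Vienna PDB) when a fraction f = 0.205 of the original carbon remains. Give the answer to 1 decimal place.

δ₀ = (0.0110126/0.0112372 − 1)×1000 = (0.980013 − 1)×1000 = -19.987 per mil
α − 1 = ε/1000 = 0.0111
f^(α−1) = 0.205^(0.0111) = 0.982563
δ_res = (-19.987 + 1000) × 0.982563 − 1000 = 962.924 − 1000 = -37.08 per mil

-37.1 per mil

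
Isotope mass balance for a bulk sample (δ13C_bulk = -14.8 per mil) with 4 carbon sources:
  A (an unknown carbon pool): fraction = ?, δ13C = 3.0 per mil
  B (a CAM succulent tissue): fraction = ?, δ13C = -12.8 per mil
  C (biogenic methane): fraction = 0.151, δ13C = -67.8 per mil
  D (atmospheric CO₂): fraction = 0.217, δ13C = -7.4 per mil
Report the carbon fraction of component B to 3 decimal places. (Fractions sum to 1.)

0.307

Let f_B and f_A be the unknown fractions; fractions sum to 1 so f_B + f_A = 0.632.
Mass balance: Σ fᵢ·δᵢ = δ_bulk ⇒ f_B·(-12.8) + f_A·(3.0) = -14.8 − (-11.844) = -2.956
Substitute f_A = 0.632 − f_B:
f_B·(-12.8 − 3.0) = -2.956 − 0.632×(3.0) = -4.852
f_B = -4.852 / -15.8 = 0.3071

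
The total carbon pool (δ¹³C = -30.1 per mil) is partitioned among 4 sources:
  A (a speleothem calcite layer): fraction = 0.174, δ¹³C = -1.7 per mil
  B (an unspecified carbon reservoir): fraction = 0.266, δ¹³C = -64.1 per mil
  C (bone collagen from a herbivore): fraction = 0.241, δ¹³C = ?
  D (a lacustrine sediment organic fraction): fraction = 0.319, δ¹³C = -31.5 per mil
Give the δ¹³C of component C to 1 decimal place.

-11.2 per mil

Isotope mass balance: δ_bulk = Σ fᵢ·δᵢ.
-30.1 = 0.174×(-1.7) + 0.266×(-64.1) + 0.241×δ_C + 0.319×(-31.5)
0.241·δ_C = -30.1 − (-27.395) = -2.705
δ_C = -2.705 / 0.241 = -11.22 per mil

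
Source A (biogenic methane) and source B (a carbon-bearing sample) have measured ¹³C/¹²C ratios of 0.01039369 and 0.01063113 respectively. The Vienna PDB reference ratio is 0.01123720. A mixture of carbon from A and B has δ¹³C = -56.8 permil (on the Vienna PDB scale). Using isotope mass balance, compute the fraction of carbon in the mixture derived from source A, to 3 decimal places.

δ_A = (0.01039369/0.01123720 − 1)×1000 = (0.924936 − 1)×1000 = -75.064 permil
δ_B = (0.01063113/0.01123720 − 1)×1000 = (0.946066 − 1)×1000 = -53.934 permil
f_A = (δ_mix − δ_B)/(δ_A − δ_B) = (-56.8 − (-53.934))/(-75.064 − (-53.934))
f_A = -2.866 / -21.130 = 0.1356

0.136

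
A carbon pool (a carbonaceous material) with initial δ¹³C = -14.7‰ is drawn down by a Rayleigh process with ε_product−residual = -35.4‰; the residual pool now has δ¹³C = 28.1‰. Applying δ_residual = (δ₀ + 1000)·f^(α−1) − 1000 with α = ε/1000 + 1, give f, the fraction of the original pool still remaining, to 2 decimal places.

0.30

α − 1 = ε/1000 = -0.0354
(δ_res + 1000)/(δ₀ + 1000) = (28.1 + 1000)/(-14.7 + 1000) = 1028.1/985.3 = 1.043439
f = 1.043439^(1/-0.0354) = exp(ln(1.043439)/-0.0354) = exp(0.04252/-0.0354)
f = exp(-1.2012) = 0.3008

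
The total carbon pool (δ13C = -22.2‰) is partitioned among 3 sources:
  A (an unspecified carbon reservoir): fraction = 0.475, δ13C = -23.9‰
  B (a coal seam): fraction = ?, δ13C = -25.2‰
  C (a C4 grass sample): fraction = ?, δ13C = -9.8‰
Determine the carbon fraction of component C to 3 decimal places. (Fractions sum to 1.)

Let f_C and f_B be the unknown fractions; fractions sum to 1 so f_C + f_B = 0.525.
Mass balance: Σ fᵢ·δᵢ = δ_bulk ⇒ f_C·(-9.8) + f_B·(-25.2) = -22.2 − (-11.352) = -10.848
Substitute f_B = 0.525 − f_C:
f_C·(-9.8 − -25.2) = -10.848 − 0.525×(-25.2) = 2.383
f_C = 2.383 / 15.4 = 0.1547

0.155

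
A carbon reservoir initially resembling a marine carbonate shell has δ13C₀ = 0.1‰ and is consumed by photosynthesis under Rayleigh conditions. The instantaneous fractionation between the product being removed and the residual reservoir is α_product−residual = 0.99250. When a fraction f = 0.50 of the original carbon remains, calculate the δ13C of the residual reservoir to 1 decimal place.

5.3‰

Rayleigh residual: δ_res = (δ₀ + 1000)·f^(α−1) − 1000
α − 1 = -0.00750
f^(α−1) = 0.50^(-0.00750) = 1.005212
δ_res = (0.1 + 1000) × 1.005212 − 1000 = 1005.313 − 1000 = 5.31‰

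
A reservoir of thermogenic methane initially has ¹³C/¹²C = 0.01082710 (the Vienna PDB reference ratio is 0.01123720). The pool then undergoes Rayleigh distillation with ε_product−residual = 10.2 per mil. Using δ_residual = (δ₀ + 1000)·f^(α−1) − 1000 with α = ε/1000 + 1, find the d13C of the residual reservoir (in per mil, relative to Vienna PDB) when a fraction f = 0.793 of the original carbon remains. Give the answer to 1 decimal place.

-38.8 per mil

δ₀ = (0.01082710/0.01123720 − 1)×1000 = (0.963505 − 1)×1000 = -36.495 per mil
α − 1 = ε/1000 = 0.0102
f^(α−1) = 0.793^(0.0102) = 0.997637
δ_res = (-36.495 + 1000) × 0.997637 − 1000 = 961.228 − 1000 = -38.77 per mil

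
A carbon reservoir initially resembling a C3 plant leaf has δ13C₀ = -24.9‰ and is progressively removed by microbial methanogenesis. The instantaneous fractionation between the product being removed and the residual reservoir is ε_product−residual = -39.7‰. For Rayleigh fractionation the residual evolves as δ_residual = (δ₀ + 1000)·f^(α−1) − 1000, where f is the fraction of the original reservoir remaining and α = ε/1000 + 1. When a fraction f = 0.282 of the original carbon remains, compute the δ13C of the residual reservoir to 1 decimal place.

25.4‰

Rayleigh residual: δ_res = (δ₀ + 1000)·f^(α−1) − 1000
α = ε/1000 + 1 = 0.96030, so α − 1 = -0.03970
f^(α−1) = 0.282^(-0.03970) = 1.051538
δ_res = (-24.9 + 1000) × 1.051538 − 1000 = 1025.355 − 1000 = 25.36‰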